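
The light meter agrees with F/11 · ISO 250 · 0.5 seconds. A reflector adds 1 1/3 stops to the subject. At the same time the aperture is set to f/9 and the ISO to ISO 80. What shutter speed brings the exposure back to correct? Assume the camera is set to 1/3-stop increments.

Scene light: 1 1/3 stops brighter.
Aperture: f/11 → f/10 → f/9 — 2/3 stop opened up (brighter).
ISO: 250 → 200 → 160 → 125 → 100 → 80 — 1 2/3 stops dropped (darker).
Net so far: 1/3 stop brighter. Shutter speed: 0.5 → 0.4.

0.4 s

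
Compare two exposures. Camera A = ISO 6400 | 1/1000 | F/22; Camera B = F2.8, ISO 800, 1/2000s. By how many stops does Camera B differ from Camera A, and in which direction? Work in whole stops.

2 stops brighter

Aperture: f/22 → f/16 → f/11 → f/8 → f/5.6 → f/4 → f/2.8 — 6 stops larger aperture (brighter).
Shutter speed: 1/1000 → 1/2000 — 1 stop faster (darker).
ISO: 6400 → 3200 → 1600 → 800 — 3 stops lower (darker).
Net: +6 −1 −3 = +2 stops.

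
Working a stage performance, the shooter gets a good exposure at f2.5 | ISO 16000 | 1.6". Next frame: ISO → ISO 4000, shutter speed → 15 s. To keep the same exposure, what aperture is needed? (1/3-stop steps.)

ISO: 16000 → 12800 → 10000 → 8000 → 6400 → 5000 → 4000 — 2 stops lower (darker).
Shutter speed: 1.6 → 2 → 2.5 → 3.2 → 4 → 5 → 6 → 8 → 10 → 13 → 15 — 3 1/3 stops longer (brighter).
Net change so far: 1 1/3 stops brighter. Offset with the aperture: f/2.5 → f/2.8 → f/3.2 → f/3.5 → f/4.

f/4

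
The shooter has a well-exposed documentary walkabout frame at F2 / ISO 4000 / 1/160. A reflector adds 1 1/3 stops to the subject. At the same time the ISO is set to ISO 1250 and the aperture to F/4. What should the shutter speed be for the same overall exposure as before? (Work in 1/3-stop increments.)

1/30s

Scene light: 1 1/3 stops brighter.
ISO: 4000 → 3200 → 2500 → 2000 → 1600 → 1250 — 1 2/3 stops lower (darker).
Aperture: f/2 → f/2.2 → f/2.5 → f/2.8 → f/3.2 → f/3.5 → f/4 — 2 stops narrower (darker).
Net so far: 2 1/3 stops darker. Shutter speed: 1/160 → 1/125 → 1/100 → 1/80 → 1/60 → 1/50 → 1/40 → 1/30.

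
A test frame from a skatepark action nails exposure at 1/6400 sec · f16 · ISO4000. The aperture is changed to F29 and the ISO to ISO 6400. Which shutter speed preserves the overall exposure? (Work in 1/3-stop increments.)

1/3200s

Aperture: f/16 → f/18 → f/20 → f/22 → f/25 → f/29 — 1 2/3 stops narrower (darker).
ISO: 4000 → 5000 → 6400 — 2/3 stop higher (brighter).
Net change so far: 1 stop darker. Offset with the shutter speed: 1/6400 → 1/5000 → 1/4000 → 1/3200.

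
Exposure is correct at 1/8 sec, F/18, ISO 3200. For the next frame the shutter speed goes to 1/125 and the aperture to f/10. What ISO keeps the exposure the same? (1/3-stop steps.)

ISO 16000

Shutter speed: 1/8 → 1/10 → 1/13 → 1/15 → 1/20 → 1/25 → 1/30 → 1/40 → 1/50 → 1/60 → 1/80 → 1/100 → 1/125 — 4 stops shorter (darker).
Aperture: f/18 → f/16 → f/14 → f/13 → f/11 → f/10 — 1 2/3 stops larger aperture (brighter).
Net change so far: 2 1/3 stops darker. Offset with the ISO: 3200 → 4000 → 5000 → 6400 → 8000 → 10000 → 12800 → 16000.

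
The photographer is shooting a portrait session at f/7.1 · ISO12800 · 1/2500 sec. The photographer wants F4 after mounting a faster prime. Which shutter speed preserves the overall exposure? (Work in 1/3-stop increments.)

Aperture: f/7.1 → f/6.3 → f/5.6 → f/5 → f/4.5 → f/4 — 1 2/3 stops larger aperture (brighter).
Need 1 2/3 stops darker from the shutter speed: 1/2500 → 1/3200 → 1/4000 → 1/5000 → 1/6400 → 1/8000.

1/8000s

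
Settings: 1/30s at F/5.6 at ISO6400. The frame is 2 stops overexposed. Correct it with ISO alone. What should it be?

Overexposed by 2 stops → need 2 stops darker.
ISO: 6400 → 3200 → 1600.

ISO 1600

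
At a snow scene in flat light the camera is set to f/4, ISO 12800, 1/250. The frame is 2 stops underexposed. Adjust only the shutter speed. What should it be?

Underexposed by 2 stops → need 2 stops brighter.
Shutter speed: 1/250 → 1/125 → 1/60.

1/60s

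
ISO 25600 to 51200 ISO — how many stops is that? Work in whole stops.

25600 → 51200 — count the steps: 1 stop.

1 stop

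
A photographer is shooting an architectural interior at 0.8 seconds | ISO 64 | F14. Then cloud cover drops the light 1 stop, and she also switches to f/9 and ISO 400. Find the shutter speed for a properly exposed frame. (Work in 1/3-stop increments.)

1/10s

Scene light: 1 stop darker.
Aperture: f/14 → f/13 → f/11 → f/10 → f/9 — 1 1/3 stops opened up (brighter).
ISO: 64 → 80 → 100 → 125 → 160 → 200 → 250 → 320 → 400 — 2 2/3 stops higher (brighter).
Net so far: 3 stops brighter. Shutter speed: 0.8 → 0.6 → 0.5 → 0.4 → 0.3 → 1/4 → 1/5 → 1/6 → 1/8 → 1/10.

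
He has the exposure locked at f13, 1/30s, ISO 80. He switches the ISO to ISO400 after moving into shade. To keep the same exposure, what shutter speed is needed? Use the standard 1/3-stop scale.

1/160s

ISO: 80 → 100 → 125 → 160 → 200 → 250 → 320 → 400 — 2 1/3 stops raised (brighter).
Need 2 1/3 stops darker from the shutter speed: 1/30 → 1/40 → 1/50 → 1/60 → 1/80 → 1/100 → 1/125 → 1/160.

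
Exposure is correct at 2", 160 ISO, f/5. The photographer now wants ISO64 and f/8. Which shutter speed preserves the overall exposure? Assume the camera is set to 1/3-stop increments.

13 s

ISO: 160 → 125 → 100 → 80 → 64 — 1 1/3 stops dropped (darker).
Aperture: f/5 → f/5.6 → f/6.3 → f/7.1 → f/8 — 1 1/3 stops narrower (darker).
Net change so far: 2 2/3 stops darker. Offset with the shutter speed: 2 → 2.5 → 3.2 → 4 → 5 → 6 → 8 → 10 → 13.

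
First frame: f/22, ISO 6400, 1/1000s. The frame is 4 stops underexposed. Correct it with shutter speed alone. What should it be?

Underexposed by 4 stops → need 4 stops brighter.
Shutter speed: 1/1000 → 1/500 → 1/250 → 1/125 → 1/60.

1/60s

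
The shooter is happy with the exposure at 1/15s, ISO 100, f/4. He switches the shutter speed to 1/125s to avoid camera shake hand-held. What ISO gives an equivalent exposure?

Shutter speed: 1/15 → 1/30 → 1/60 → 1/125 — 3 stops faster (darker).
Need 3 stops brighter from the ISO: 100 → 200 → 400 → 800.

ISO 800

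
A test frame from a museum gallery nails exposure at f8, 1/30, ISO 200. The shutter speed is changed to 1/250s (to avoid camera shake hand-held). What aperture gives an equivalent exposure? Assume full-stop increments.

Shutter speed: 1/30 → 1/60 → 1/125 → 1/250 — 3 stops shorter (darker).
Need 3 stops brighter from the aperture: f/8 → f/5.6 → f/4 → f/2.8.

f/2.8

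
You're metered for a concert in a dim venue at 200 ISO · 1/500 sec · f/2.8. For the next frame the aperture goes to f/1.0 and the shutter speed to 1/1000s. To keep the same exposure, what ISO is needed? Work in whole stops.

ISO 50

Aperture: f/2.8 → f/2 → f/1.4 → f/1.0 — 3 stops larger aperture (brighter).
Shutter speed: 1/500 → 1/1000 — 1 stop faster (darker).
Net change so far: 2 stops brighter. Offset with the ISO: 200 → 100 → 50.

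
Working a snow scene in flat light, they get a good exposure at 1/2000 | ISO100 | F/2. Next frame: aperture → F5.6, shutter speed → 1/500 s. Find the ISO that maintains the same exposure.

Aperture: f/2 → f/2.8 → f/4 → f/5.6 — 3 stops narrower (darker).
Shutter speed: 1/2000 → 1/1000 → 1/500 — 2 stops longer (brighter).
Net change so far: 1 stop darker. Offset with the ISO: 100 → 200.

ISO 200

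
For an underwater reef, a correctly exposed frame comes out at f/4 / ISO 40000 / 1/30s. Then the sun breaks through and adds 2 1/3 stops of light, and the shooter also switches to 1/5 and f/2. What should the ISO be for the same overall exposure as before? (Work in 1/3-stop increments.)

ISO 320

Scene light: 2 1/3 stops brighter.
Shutter speed: 1/30 → 1/25 → 1/20 → 1/15 → 1/13 → 1/10 → 1/8 → 1/6 → 1/5 — 2 2/3 stops slower (brighter).
Aperture: f/4 → f/3.5 → f/3.2 → f/2.8 → f/2.5 → f/2.2 → f/2 — 2 stops wider (brighter).
Net so far: 7 stops brighter. ISO: 40000 → 32000 → 25600 → 20000 → 16000 → 12800 → 10000 → 8000 → 6400 → 5000 → 4000 → 3200 → 2500 → 2000 → 1600 → 1250 → 1000 → 800 → 640 → 500 → 400 → 320.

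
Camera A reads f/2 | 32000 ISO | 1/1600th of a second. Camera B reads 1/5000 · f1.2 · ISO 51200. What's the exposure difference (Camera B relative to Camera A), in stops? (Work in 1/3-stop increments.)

Aperture: f/2 → f/1.8 → f/1.6 → f/1.4 → f/1.2 — 1 1/3 stops opened up (brighter).
Shutter speed: 1/1600 → 1/2000 → 1/2500 → 1/3200 → 1/4000 → 1/5000 — 1 2/3 stops shorter (darker).
ISO: 32000 → 40000 → 51200 — 2/3 stop raised (brighter).
Net: +1 1/3 −1 2/3 +2/3 = +1/3 stops.

1/3 stop brighter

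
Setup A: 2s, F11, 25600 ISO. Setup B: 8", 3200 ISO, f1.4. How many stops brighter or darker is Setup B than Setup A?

5 stops brighter

Aperture: f/11 → f/8 → f/5.6 → f/4 → f/2.8 → f/2 → f/1.4 — 6 stops larger aperture (brighter).
Shutter speed: 2 → 4 → 8 — 2 stops slower (brighter).
ISO: 25600 → 12800 → 6400 → 3200 — 3 stops dropped (darker).
Net: +6 +2 −3 = +5 stops.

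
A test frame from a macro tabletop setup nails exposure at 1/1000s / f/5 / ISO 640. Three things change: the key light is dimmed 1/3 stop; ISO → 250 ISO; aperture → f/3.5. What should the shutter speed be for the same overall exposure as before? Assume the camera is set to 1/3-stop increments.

Scene light: 1/3 stop darker.
ISO: 640 → 500 → 400 → 320 → 250 — 1 1/3 stops dropped (darker).
Aperture: f/5 → f/4.5 → f/4 → f/3.5 — 1 stop opened up (brighter).
Net so far: 2/3 stop darker. Shutter speed: 1/1000 → 1/800 → 1/640.

1/640s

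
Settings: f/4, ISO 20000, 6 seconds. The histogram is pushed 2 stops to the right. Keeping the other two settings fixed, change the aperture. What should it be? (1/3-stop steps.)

f/8

Overexposed by 2 stops → need 2 stops darker.
Aperture: f/4 → f/4.5 → f/5 → f/5.6 → f/6.3 → f/7.1 → f/8.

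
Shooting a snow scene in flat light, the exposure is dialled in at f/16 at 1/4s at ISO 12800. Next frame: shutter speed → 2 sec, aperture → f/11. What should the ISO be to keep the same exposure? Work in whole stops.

Shutter speed: 1/4 → 1/2 → 1 → 2 — 3 stops longer (brighter).
Aperture: f/16 → f/11 — 1 stop larger aperture (brighter).
Net change so far: 4 stops brighter. Offset with the ISO: 12800 → 6400 → 3200 → 1600 → 800.

ISO 800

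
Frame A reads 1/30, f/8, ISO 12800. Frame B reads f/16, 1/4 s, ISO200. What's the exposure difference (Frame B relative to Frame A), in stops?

5 stops darker

Aperture: f/8 → f/11 → f/16 — 2 stops smaller aperture (darker).
Shutter speed: 1/30 → 1/15 → 1/8 → 1/4 — 3 stops slower (brighter).
ISO: 12800 → 6400 → 3200 → 1600 → 800 → 400 → 200 — 6 stops lower (darker).
Net: −2 +3 −6 = −5 stops.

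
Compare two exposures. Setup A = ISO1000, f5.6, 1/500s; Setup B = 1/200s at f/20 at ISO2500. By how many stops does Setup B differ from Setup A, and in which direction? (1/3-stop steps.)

1 stop darker

Aperture: f/5.6 → f/6.3 → f/7.1 → f/8 → f/9 → f/10 → f/11 → f/13 → f/14 → f/16 → f/18 → f/20 — 3 2/3 stops narrower (darker).
Shutter speed: 1/500 → 1/400 → 1/320 → 1/250 → 1/200 — 1 1/3 stops longer (brighter).
ISO: 1000 → 1250 → 1600 → 2000 → 2500 — 1 1/3 stops higher (brighter).
Net: −3 2/3 +1 1/3 +1 1/3 = −1 stop.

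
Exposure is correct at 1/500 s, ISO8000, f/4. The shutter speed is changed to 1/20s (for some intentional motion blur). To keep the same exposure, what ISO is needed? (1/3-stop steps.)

ISO 320

Shutter speed: 1/500 → 1/400 → 1/320 → 1/250 → 1/200 → 1/160 → 1/125 → 1/100 → 1/80 → 1/60 → 1/50 → 1/40 → 1/30 → 1/25 → 1/20 — 4 2/3 stops longer (brighter).
Need 4 2/3 stops darker from the ISO: 8000 → 6400 → 5000 → 4000 → 3200 → 2500 → 2000 → 1600 → 1250 → 1000 → 800 → 640 → 500 → 400 → 320.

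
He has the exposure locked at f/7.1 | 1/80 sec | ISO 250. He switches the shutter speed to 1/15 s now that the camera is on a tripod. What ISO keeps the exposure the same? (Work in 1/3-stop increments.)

Shutter speed: 1/80 → 1/60 → 1/50 → 1/40 → 1/30 → 1/25 → 1/20 → 1/15 — 2 1/3 stops longer (brighter).
Need 2 1/3 stops darker from the ISO: 250 → 200 → 160 → 125 → 100 → 80 → 64 → 50.

ISO 50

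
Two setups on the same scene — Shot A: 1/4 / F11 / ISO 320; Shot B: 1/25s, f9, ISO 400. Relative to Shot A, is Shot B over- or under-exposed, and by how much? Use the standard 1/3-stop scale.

1 2/3 stops darker

Aperture: f/11 → f/10 → f/9 — 2/3 stop larger aperture (brighter).
Shutter speed: 1/4 → 1/5 → 1/6 → 1/8 → 1/10 → 1/13 → 1/15 → 1/20 → 1/25 — 2 2/3 stops faster (darker).
ISO: 320 → 400 — 1/3 stop higher (brighter).
Net: +2/3 −2 2/3 +1/3 = −1 2/3 stops.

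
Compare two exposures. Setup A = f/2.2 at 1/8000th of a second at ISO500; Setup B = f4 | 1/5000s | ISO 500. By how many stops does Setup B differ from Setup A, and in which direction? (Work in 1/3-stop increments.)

Aperture: f/2.2 → f/2.5 → f/2.8 → f/3.2 → f/3.5 → f/4 — 1 2/3 stops smaller aperture (darker).
Shutter speed: 1/8000 → 1/6400 → 1/5000 — 2/3 stop slower (brighter).
ISO: unchanged.
Net: −1 2/3 +2/3 = −1 stop.

1 stop darker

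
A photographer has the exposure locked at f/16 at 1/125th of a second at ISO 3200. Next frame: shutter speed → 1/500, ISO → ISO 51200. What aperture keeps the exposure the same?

f/32

Shutter speed: 1/125 → 1/250 → 1/500 — 2 stops shorter (darker).
ISO: 3200 → 6400 → 12800 → 25600 → 51200 — 4 stops raised (brighter).
Net change so far: 2 stops brighter. Offset with the aperture: f/16 → f/22 → f/32.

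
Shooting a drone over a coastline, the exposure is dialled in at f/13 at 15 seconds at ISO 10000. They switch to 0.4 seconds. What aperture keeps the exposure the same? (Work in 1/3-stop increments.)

Shutter speed: 15 → 13 → 10 → 8 → 6 → 5 → 4 → 3.2 → 2.5 → 2 → 1.6 → 1.3 → 1 → 0.8 → 0.6 → 0.5 → 0.4 — 5 1/3 stops shorter (darker).
Need 5 1/3 stops brighter from the aperture: f/13 → f/11 → f/10 → f/9 → f/8 → f/7.1 → f/6.3 → f/5.6 → f/5 → f/4.5 → f/4 → f/3.5 → f/3.2 → f/2.8 → f/2.5 → f/2.2 → f/2.

f/2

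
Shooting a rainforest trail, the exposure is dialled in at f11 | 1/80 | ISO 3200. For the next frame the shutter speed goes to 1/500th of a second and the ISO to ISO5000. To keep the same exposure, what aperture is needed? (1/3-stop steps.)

f/5.6

Shutter speed: 1/80 → 1/100 → 1/125 → 1/160 → 1/200 → 1/250 → 1/320 → 1/400 → 1/500 — 2 2/3 stops faster (darker).
ISO: 3200 → 4000 → 5000 — 2/3 stop raised (brighter).
Net change so far: 2 stops darker. Offset with the aperture: f/11 → f/10 → f/9 → f/8 → f/7.1 → f/6.3 → f/5.6.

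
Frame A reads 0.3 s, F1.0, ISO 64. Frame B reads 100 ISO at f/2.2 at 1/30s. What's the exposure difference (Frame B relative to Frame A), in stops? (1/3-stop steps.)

Aperture: f/1.0 → f/1.1 → f/1.2 → f/1.4 → f/1.6 → f/1.8 → f/2 → f/2.2 — 2 1/3 stops narrower (darker).
Shutter speed: 0.3 → 1/4 → 1/5 → 1/6 → 1/8 → 1/10 → 1/13 → 1/15 → 1/20 → 1/25 → 1/30 — 3 1/3 stops shorter (darker).
ISO: 64 → 80 → 100 — 2/3 stop higher (brighter).
Net: −2 1/3 −3 1/3 +2/3 = −5 stops.

5 stops darker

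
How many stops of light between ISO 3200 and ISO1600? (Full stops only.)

1 stop

3200 → 1600 — count the steps: 1 stop.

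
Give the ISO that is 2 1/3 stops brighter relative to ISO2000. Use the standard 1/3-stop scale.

ISO 10000

ISO: 2000 → 2500 → 3200 → 4000 → 5000 → 6400 → 8000 → 10000 — 2 1/3 stops higher (brighter).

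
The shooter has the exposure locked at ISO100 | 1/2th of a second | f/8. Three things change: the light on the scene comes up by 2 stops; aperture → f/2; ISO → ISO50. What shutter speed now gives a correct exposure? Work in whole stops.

1/60s

Scene light: 2 stops brighter.
Aperture: f/8 → f/5.6 → f/4 → f/2.8 → f/2 — 4 stops opened up (brighter).
ISO: 100 → 50 — 1 stop lower (darker).
Net so far: 5 stops brighter. Shutter speed: 1/2 → 1/4 → 1/8 → 1/15 → 1/30 → 1/60.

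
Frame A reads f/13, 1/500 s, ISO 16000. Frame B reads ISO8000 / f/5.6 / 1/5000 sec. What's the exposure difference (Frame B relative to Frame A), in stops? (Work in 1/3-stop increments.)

Aperture: f/13 → f/11 → f/10 → f/9 → f/8 → f/7.1 → f/6.3 → f/5.6 — 2 1/3 stops opened up (brighter).
Shutter speed: 1/500 → 1/640 → 1/800 → 1/1000 → 1/1250 → 1/1600 → 1/2000 → 1/2500 → 1/3200 → 1/4000 → 1/5000 — 3 1/3 stops shorter (darker).
ISO: 16000 → 12800 → 10000 → 8000 — 1 stop dropped (darker).
Net: +2 1/3 −3 1/3 −1 = −2 stops.

2 stops darker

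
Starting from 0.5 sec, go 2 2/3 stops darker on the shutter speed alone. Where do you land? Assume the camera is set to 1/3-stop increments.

1/13s

Shutter speed: 0.5 → 0.4 → 0.3 → 1/4 → 1/5 → 1/6 → 1/8 → 1/10 → 1/13 — 2 2/3 stops faster (darker).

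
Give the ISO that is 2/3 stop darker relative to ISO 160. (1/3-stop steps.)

ISO 100

ISO: 160 → 125 → 100 — 2/3 stop lower (darker).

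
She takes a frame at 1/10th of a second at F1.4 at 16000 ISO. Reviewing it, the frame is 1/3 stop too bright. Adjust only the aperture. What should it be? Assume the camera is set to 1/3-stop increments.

Overexposed by 1/3 stop → need 1/3 stop darker.
Aperture: f/1.4 → f/1.6.

f/1.6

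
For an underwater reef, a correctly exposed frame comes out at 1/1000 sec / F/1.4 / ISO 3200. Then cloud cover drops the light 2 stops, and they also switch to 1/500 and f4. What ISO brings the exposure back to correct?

Scene light: 2 stops darker.
Shutter speed: 1/1000 → 1/500 — 1 stop longer (brighter).
Aperture: f/1.4 → f/2 → f/2.8 → f/4 — 3 stops stopped down (darker).
Net so far: 4 stops darker. ISO: 3200 → 6400 → 12800 → 25600 → 51200.

ISO 51200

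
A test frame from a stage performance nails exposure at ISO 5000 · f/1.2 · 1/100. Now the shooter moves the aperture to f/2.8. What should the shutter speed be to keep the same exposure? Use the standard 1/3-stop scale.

1/20s

Aperture: f/1.2 → f/1.4 → f/1.6 → f/1.8 → f/2 → f/2.2 → f/2.5 → f/2.8 — 2 1/3 stops narrower (darker).
Need 2 1/3 stops brighter from the shutter speed: 1/100 → 1/80 → 1/60 → 1/50 → 1/40 → 1/30 → 1/25 → 1/20.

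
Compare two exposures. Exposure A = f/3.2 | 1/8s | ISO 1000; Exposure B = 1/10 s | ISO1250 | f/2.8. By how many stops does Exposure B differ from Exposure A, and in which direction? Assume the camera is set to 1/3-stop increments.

1/3 stop brighter

Aperture: f/3.2 → f/2.8 — 1/3 stop larger aperture (brighter).
Shutter speed: 1/8 → 1/10 — 1/3 stop faster (darker).
ISO: 1000 → 1250 — 1/3 stop raised (brighter).
Net: +1/3 −1/3 +1/3 = +1/3 stops.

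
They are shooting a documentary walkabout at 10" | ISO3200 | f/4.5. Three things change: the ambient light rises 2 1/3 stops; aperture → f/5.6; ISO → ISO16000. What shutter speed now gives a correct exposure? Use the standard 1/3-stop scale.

Scene light: 2 1/3 stops brighter.
Aperture: f/4.5 → f/5 → f/5.6 — 2/3 stop stopped down (darker).
ISO: 3200 → 4000 → 5000 → 6400 → 8000 → 10000 → 12800 → 16000 — 2 1/3 stops raised (brighter).
Net so far: 4 stops brighter. Shutter speed: 10 → 8 → 6 → 5 → 4 → 3.2 → 2.5 → 2 → 1.6 → 1.3 → 1 → 0.8 → 0.6.

0.6 s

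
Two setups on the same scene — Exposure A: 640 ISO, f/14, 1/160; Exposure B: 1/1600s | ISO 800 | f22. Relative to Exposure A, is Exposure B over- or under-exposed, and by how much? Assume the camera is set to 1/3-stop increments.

4 1/3 stops darker

Aperture: f/14 → f/16 → f/18 → f/20 → f/22 — 1 1/3 stops smaller aperture (darker).
Shutter speed: 1/160 → 1/200 → 1/250 → 1/320 → 1/400 → 1/500 → 1/640 → 1/800 → 1/1000 → 1/1250 → 1/1600 — 3 1/3 stops shorter (darker).
ISO: 640 → 800 — 1/3 stop raised (brighter).
Net: −1 1/3 −3 1/3 +1/3 = −4 1/3 stops.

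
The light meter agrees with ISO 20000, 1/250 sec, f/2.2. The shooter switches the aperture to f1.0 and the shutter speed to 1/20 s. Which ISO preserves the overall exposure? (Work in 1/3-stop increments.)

Aperture: f/2.2 → f/2 → f/1.8 → f/1.6 → f/1.4 → f/1.2 → f/1.1 → f/1.0 — 2 1/3 stops larger aperture (brighter).
Shutter speed: 1/250 → 1/200 → 1/160 → 1/125 → 1/100 → 1/80 → 1/60 → 1/50 → 1/40 → 1/30 → 1/25 → 1/20 — 3 2/3 stops slower (brighter).
Net change so far: 6 stops brighter. Offset with the ISO: 20000 → 16000 → 12800 → 10000 → 8000 → 6400 → 5000 → 4000 → 3200 → 2500 → 2000 → 1600 → 1250 → 1000 → 800 → 640 → 500 → 400 → 320.

ISO 320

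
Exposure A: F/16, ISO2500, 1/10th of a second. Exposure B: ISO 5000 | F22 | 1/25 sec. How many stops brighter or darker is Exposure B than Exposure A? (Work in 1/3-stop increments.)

Aperture: f/16 → f/18 → f/20 → f/22 — 1 stop smaller aperture (darker).
Shutter speed: 1/10 → 1/13 → 1/15 → 1/20 → 1/25 — 1 1/3 stops shorter (darker).
ISO: 2500 → 3200 → 4000 → 5000 — 1 stop higher (brighter).
Net: −1 −1 1/3 +1 = −1 1/3 stops.

1 1/3 stops darker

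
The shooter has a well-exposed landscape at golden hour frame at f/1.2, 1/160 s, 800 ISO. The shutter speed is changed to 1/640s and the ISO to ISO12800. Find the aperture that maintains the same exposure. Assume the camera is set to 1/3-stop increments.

f/2.5

Shutter speed: 1/160 → 1/200 → 1/250 → 1/320 → 1/400 → 1/500 → 1/640 — 2 stops shorter (darker).
ISO: 800 → 1000 → 1250 → 1600 → 2000 → 2500 → 3200 → 4000 → 5000 → 6400 → 8000 → 10000 → 12800 — 4 stops raised (brighter).
Net change so far: 2 stops brighter. Offset with the aperture: f/1.2 → f/1.4 → f/1.6 → f/1.8 → f/2 → f/2.2 → f/2.5.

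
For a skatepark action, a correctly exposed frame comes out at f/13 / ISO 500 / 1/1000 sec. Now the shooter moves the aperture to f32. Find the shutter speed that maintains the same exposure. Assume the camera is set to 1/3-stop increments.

1/160s

Aperture: f/13 → f/14 → f/16 → f/18 → f/20 → f/22 → f/25 → f/29 → f/32 — 2 2/3 stops smaller aperture (darker).
Need 2 2/3 stops brighter from the shutter speed: 1/1000 → 1/800 → 1/640 → 1/500 → 1/400 → 1/320 → 1/250 → 1/200 → 1/160.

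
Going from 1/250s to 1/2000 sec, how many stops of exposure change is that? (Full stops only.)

3 stops

1/250 → 1/500 → 1/1000 → 1/2000 — count the steps: 3 stops.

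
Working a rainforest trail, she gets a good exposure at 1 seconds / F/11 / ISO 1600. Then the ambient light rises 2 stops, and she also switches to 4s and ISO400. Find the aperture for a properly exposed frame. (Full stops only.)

f/22

Scene light: 2 stops brighter.
Shutter speed: 1 → 2 → 4 — 2 stops slower (brighter).
ISO: 1600 → 800 → 400 — 2 stops dropped (darker).
Net so far: 2 stops brighter. Aperture: f/11 → f/16 → f/22.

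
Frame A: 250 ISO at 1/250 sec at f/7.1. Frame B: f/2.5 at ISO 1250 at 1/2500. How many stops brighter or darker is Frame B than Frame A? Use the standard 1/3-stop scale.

Aperture: f/7.1 → f/6.3 → f/5.6 → f/5 → f/4.5 → f/4 → f/3.5 → f/3.2 → f/2.8 → f/2.5 — 3 stops opened up (brighter).
Shutter speed: 1/250 → 1/320 → 1/400 → 1/500 → 1/640 → 1/800 → 1/1000 → 1/1250 → 1/1600 → 1/2000 → 1/2500 — 3 1/3 stops shorter (darker).
ISO: 250 → 320 → 400 → 500 → 640 → 800 → 1000 → 1250 — 2 1/3 stops raised (brighter).
Net: +3 −3 1/3 +2 1/3 = +2 stops.

2 stops brighter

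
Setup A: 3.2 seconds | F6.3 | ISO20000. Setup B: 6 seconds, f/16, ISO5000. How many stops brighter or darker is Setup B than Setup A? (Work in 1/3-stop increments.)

Aperture: f/6.3 → f/7.1 → f/8 → f/9 → f/10 → f/11 → f/13 → f/14 → f/16 — 2 2/3 stops narrower (darker).
Shutter speed: 3.2 → 4 → 5 → 6 — 1 stop slower (brighter).
ISO: 20000 → 16000 → 12800 → 10000 → 8000 → 6400 → 5000 — 2 stops dropped (darker).
Net: −2 2/3 +1 −2 = −3 2/3 stops.

3 2/3 stops darker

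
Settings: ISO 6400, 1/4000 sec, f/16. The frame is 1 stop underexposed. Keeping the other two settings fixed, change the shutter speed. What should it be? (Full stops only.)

Underexposed by 1 stop → need 1 stop brighter.
Shutter speed: 1/4000 → 1/2000.

1/2000s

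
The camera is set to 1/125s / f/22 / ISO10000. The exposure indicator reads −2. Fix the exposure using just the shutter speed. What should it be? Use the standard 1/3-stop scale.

Underexposed by 2 stops → need 2 stops brighter.
Shutter speed: 1/125 → 1/100 → 1/80 → 1/60 → 1/50 → 1/40 → 1/30.

1/30s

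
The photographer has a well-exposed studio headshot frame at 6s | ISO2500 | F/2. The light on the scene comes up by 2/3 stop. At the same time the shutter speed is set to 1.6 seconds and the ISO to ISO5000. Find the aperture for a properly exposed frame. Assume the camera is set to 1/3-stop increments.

Scene light: 2/3 stop brighter.
Shutter speed: 6 → 5 → 4 → 3.2 → 2.5 → 2 → 1.6 — 2 stops shorter (darker).
ISO: 2500 → 3200 → 4000 → 5000 — 1 stop raised (brighter).
Net so far: 1/3 stop darker. Aperture: f/2 → f/1.8.

f/1.8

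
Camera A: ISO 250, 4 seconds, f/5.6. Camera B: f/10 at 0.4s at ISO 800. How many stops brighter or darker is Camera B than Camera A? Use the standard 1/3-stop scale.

Aperture: f/5.6 → f/6.3 → f/7.1 → f/8 → f/9 → f/10 — 1 2/3 stops stopped down (darker).
Shutter speed: 4 → 3.2 → 2.5 → 2 → 1.6 → 1.3 → 1 → 0.8 → 0.6 → 0.5 → 0.4 — 3 1/3 stops faster (darker).
ISO: 250 → 320 → 400 → 500 → 640 → 800 — 1 2/3 stops higher (brighter).
Net: −1 2/3 −3 1/3 +1 2/3 = −3 1/3 stops.

3 1/3 stops darker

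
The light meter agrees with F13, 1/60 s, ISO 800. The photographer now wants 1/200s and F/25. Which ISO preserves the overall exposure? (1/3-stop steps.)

ISO 10000

Shutter speed: 1/60 → 1/80 → 1/100 → 1/125 → 1/160 → 1/200 — 1 2/3 stops shorter (darker).
Aperture: f/13 → f/14 → f/16 → f/18 → f/20 → f/22 → f/25 — 2 stops narrower (darker).
Net change so far: 3 2/3 stops darker. Offset with the ISO: 800 → 1000 → 1250 → 1600 → 2000 → 2500 → 3200 → 4000 → 5000 → 6400 → 8000 → 10000.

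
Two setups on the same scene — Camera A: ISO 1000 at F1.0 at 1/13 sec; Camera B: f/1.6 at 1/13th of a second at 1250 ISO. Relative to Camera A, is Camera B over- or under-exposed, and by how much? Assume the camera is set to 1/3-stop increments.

Aperture: f/1.0 → f/1.1 → f/1.2 → f/1.4 → f/1.6 — 1 1/3 stops stopped down (darker).
Shutter speed: unchanged.
ISO: 1000 → 1250 — 1/3 stop higher (brighter).
Net: −1 1/3 +1/3 = −1 stop.

1 stop darker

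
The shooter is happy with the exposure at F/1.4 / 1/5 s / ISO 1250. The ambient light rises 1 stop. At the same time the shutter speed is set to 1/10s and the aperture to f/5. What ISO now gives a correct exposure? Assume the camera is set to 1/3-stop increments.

Scene light: 1 stop brighter.
Shutter speed: 1/5 → 1/6 → 1/8 → 1/10 — 1 stop faster (darker).
Aperture: f/1.4 → f/1.6 → f/1.8 → f/2 → f/2.2 → f/2.5 → f/2.8 → f/3.2 → f/3.5 → f/4 → f/4.5 → f/5 — 3 2/3 stops smaller aperture (darker).
Net so far: 3 2/3 stops darker. ISO: 1250 → 1600 → 2000 → 2500 → 3200 → 4000 → 5000 → 6400 → 8000 → 10000 → 12800 → 16000.

ISO 16000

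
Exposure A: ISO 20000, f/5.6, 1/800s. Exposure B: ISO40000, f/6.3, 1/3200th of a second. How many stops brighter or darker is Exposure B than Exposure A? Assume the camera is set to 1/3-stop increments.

Aperture: f/5.6 → f/6.3 — 1/3 stop stopped down (darker).
Shutter speed: 1/800 → 1/1000 → 1/1250 → 1/1600 → 1/2000 → 1/2500 → 1/3200 — 2 stops faster (darker).
ISO: 20000 → 25600 → 32000 → 40000 — 1 stop higher (brighter).
Net: −1/3 −2 +1 = −1 1/3 stops.

1 1/3 stops darker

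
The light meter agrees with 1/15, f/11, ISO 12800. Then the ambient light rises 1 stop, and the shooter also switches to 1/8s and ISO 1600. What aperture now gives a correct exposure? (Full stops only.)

Scene light: 1 stop brighter.
Shutter speed: 1/15 → 1/8 — 1 stop slower (brighter).
ISO: 12800 → 6400 → 3200 → 1600 — 3 stops dropped (darker).
Net so far: 1 stop darker. Aperture: f/11 → f/8.

f/8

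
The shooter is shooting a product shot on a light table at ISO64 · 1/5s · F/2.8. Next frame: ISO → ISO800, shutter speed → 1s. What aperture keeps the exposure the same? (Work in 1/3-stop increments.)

ISO: 64 → 80 → 100 → 125 → 160 → 200 → 250 → 320 → 400 → 500 → 640 → 800 — 3 2/3 stops raised (brighter).
Shutter speed: 1/5 → 1/4 → 0.3 → 0.4 → 0.5 → 0.6 → 0.8 → 1 — 2 1/3 stops longer (brighter).
Net change so far: 6 stops brighter. Offset with the aperture: f/2.8 → f/3.2 → f/3.5 → f/4 → f/4.5 → f/5 → f/5.6 → f/6.3 → f/7.1 → f/8 → f/9 → f/10 → f/11 → f/13 → f/14 → f/16 → f/18 → f/20 → f/22.

f/22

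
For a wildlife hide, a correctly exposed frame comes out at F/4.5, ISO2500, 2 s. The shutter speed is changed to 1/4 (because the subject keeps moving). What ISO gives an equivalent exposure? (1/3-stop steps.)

Shutter speed: 2 → 1.6 → 1.3 → 1 → 0.8 → 0.6 → 0.5 → 0.4 → 0.3 → 1/4 — 3 stops shorter (darker).
Need 3 stops brighter from the ISO: 2500 → 3200 → 4000 → 5000 → 6400 → 8000 → 10000 → 12800 → 16000 → 20000.

ISO 20000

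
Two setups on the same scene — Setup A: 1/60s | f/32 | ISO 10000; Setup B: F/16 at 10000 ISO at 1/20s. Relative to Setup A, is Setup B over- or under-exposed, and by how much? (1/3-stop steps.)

3 2/3 stops brighter

Aperture: f/32 → f/29 → f/25 → f/22 → f/20 → f/18 → f/16 — 2 stops opened up (brighter).
Shutter speed: 1/60 → 1/50 → 1/40 → 1/30 → 1/25 → 1/20 — 1 2/3 stops longer (brighter).
ISO: unchanged.
Net: +2 +1 2/3 = +3 2/3 stops.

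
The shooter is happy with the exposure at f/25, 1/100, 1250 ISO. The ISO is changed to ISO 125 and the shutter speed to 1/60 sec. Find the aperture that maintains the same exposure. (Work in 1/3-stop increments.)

f/10

ISO: 1250 → 1000 → 800 → 640 → 500 → 400 → 320 → 250 → 200 → 160 → 125 — 3 1/3 stops lower (darker).
Shutter speed: 1/100 → 1/80 → 1/60 — 2/3 stop slower (brighter).
Net change so far: 2 2/3 stops darker. Offset with the aperture: f/25 → f/22 → f/20 → f/18 → f/16 → f/14 → f/13 → f/11 → f/10.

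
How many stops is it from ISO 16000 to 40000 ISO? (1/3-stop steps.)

16000 → 20000 → 25600 → 32000 → 40000 — count the steps: 4 third-stops = 1 1/3 stops.

1 1/3 stops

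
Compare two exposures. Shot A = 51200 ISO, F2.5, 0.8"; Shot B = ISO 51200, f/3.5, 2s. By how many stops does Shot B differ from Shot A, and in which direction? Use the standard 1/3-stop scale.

1/3 stop brighter

Aperture: f/2.5 → f/2.8 → f/3.2 → f/3.5 — 1 stop narrower (darker).
Shutter speed: 0.8 → 1 → 1.3 → 1.6 → 2 — 1 1/3 stops longer (brighter).
ISO: unchanged.
Net: −1 +1 1/3 = +1/3 stops.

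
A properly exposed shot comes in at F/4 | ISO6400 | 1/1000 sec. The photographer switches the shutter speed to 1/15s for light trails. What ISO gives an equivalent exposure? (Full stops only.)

ISO 100

Shutter speed: 1/1000 → 1/500 → 1/250 → 1/125 → 1/60 → 1/30 → 1/15 — 6 stops slower (brighter).
Need 6 stops darker from the ISO: 6400 → 3200 → 1600 → 800 → 400 → 200 → 100.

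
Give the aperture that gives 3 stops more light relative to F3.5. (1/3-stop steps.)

Aperture: f/3.5 → f/3.2 → f/2.8 → f/2.5 → f/2.2 → f/2 → f/1.8 → f/1.6 → f/1.4 → f/1.2 — 3 stops wider (brighter).

f/1.2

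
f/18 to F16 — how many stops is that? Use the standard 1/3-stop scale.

f/18 → f/16 — count the steps: 1 third-stops = 1/3 stop.

1/3 stop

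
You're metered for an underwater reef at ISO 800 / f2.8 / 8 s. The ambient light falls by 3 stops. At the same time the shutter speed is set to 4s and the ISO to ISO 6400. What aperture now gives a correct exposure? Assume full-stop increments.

f/2

Scene light: 3 stops darker.
Shutter speed: 8 → 4 — 1 stop shorter (darker).
ISO: 800 → 1600 → 3200 → 6400 — 3 stops higher (brighter).
Net so far: 1 stop darker. Aperture: f/2.8 → f/2.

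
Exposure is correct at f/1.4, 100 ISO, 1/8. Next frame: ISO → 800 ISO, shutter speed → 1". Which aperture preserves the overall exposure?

f/11

ISO: 100 → 200 → 400 → 800 — 3 stops raised (brighter).
Shutter speed: 1/8 → 1/4 → 1/2 → 1 — 3 stops slower (brighter).
Net change so far: 6 stops brighter. Offset with the aperture: f/1.4 → f/2 → f/2.8 → f/4 → f/5.6 → f/8 → f/11.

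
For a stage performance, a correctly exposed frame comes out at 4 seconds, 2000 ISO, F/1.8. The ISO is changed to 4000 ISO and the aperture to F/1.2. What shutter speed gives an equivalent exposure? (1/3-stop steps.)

1 s

ISO: 2000 → 2500 → 3200 → 4000 — 1 stop raised (brighter).
Aperture: f/1.8 → f/1.6 → f/1.4 → f/1.2 — 1 stop opened up (brighter).
Net change so far: 2 stops brighter. Offset with the shutter speed: 4 → 3.2 → 2.5 → 2 → 1.6 → 1.3 → 1.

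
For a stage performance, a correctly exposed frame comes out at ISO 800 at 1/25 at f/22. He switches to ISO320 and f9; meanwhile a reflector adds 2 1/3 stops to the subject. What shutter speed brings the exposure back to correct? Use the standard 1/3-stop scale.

1/320s

Scene light: 2 1/3 stops brighter.
ISO: 800 → 640 → 500 → 400 → 320 — 1 1/3 stops dropped (darker).
Aperture: f/22 → f/20 → f/18 → f/16 → f/14 → f/13 → f/11 → f/10 → f/9 — 2 2/3 stops opened up (brighter).
Net so far: 3 2/3 stops brighter. Shutter speed: 1/25 → 1/30 → 1/40 → 1/50 → 1/60 → 1/80 → 1/100 → 1/125 → 1/160 → 1/200 → 1/250 → 1/320.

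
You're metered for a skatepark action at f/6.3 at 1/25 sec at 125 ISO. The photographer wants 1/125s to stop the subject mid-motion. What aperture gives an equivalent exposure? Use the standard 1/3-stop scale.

Shutter speed: 1/25 → 1/30 → 1/40 → 1/50 → 1/60 → 1/80 → 1/100 → 1/125 — 2 1/3 stops faster (darker).
Need 2 1/3 stops brighter from the aperture: f/6.3 → f/5.6 → f/5 → f/4.5 → f/4 → f/3.5 → f/3.2 → f/2.8.

f/2.8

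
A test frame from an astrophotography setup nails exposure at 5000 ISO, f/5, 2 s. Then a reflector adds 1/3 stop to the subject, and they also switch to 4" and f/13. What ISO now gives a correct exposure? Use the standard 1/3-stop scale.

Scene light: 1/3 stop brighter.
Shutter speed: 2 → 2.5 → 3.2 → 4 — 1 stop longer (brighter).
Aperture: f/5 → f/5.6 → f/6.3 → f/7.1 → f/8 → f/9 → f/10 → f/11 → f/13 — 2 2/3 stops smaller aperture (darker).
Net so far: 1 1/3 stops darker. ISO: 5000 → 6400 → 8000 → 10000 → 12800.

ISO 12800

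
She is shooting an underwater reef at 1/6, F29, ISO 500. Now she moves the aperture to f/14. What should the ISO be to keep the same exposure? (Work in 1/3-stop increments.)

Aperture: f/29 → f/25 → f/22 → f/20 → f/18 → f/16 → f/14 — 2 stops larger aperture (brighter).
Need 2 stops darker from the ISO: 500 → 400 → 320 → 250 → 200 → 160 → 125.

ISO 125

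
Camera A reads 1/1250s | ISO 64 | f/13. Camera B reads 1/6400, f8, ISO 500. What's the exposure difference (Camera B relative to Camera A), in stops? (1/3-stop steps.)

Aperture: f/13 → f/11 → f/10 → f/9 → f/8 — 1 1/3 stops opened up (brighter).
Shutter speed: 1/1250 → 1/1600 → 1/2000 → 1/2500 → 1/3200 → 1/4000 → 1/5000 → 1/6400 — 2 1/3 stops shorter (darker).
ISO: 64 → 80 → 100 → 125 → 160 → 200 → 250 → 320 → 400 → 500 — 3 stops raised (brighter).
Net: +1 1/3 −2 1/3 +3 = +2 stops.

2 stops brighter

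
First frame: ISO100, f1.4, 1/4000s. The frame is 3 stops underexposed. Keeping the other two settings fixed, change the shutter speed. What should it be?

Underexposed by 3 stops → need 3 stops brighter.
Shutter speed: 1/4000 → 1/2000 → 1/1000 → 1/500.

1/500s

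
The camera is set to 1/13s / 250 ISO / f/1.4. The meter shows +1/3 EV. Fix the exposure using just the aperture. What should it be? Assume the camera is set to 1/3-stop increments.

f/1.6

Overexposed by 1/3 stop → need 1/3 stop darker.
Aperture: f/1.4 → f/1.6.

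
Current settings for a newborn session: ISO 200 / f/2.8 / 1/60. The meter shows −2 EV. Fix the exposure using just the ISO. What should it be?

Underexposed by 2 stops → need 2 stops brighter.
ISO: 200 → 400 → 800.

ISO 800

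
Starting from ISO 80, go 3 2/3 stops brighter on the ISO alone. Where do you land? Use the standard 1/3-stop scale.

ISO 1000

ISO: 80 → 100 → 125 → 160 → 200 → 250 → 320 → 400 → 500 → 640 → 800 → 1000 — 3 2/3 stops higher (brighter).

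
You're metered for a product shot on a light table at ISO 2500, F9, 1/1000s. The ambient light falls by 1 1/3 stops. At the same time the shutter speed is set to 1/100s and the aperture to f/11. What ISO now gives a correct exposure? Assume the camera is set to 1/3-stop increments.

Scene light: 1 1/3 stops darker.
Shutter speed: 1/1000 → 1/800 → 1/640 → 1/500 → 1/400 → 1/320 → 1/250 → 1/200 → 1/160 → 1/125 → 1/100 — 3 1/3 stops slower (brighter).
Aperture: f/9 → f/10 → f/11 — 2/3 stop smaller aperture (darker).
Net so far: 1 1/3 stops brighter. ISO: 2500 → 2000 → 1600 → 1250 → 1000.

ISO 1000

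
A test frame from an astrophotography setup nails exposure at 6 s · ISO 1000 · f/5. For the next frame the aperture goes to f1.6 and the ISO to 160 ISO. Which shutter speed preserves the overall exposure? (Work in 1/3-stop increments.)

4 s

Aperture: f/5 → f/4.5 → f/4 → f/3.5 → f/3.2 → f/2.8 → f/2.5 → f/2.2 → f/2 → f/1.8 → f/1.6 — 3 1/3 stops opened up (brighter).
ISO: 1000 → 800 → 640 → 500 → 400 → 320 → 250 → 200 → 160 — 2 2/3 stops dropped (darker).
Net change so far: 2/3 stop brighter. Offset with the shutter speed: 6 → 5 → 4.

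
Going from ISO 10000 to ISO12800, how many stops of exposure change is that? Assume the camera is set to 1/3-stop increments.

10000 → 12800 — count the steps: 1 third-stops = 1/3 stop.

1/3 stop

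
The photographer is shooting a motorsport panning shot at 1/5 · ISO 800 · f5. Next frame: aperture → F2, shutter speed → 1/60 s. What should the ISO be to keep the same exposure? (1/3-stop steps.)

ISO 1600

Aperture: f/5 → f/4.5 → f/4 → f/3.5 → f/3.2 → f/2.8 → f/2.5 → f/2.2 → f/2 — 2 2/3 stops wider (brighter).
Shutter speed: 1/5 → 1/6 → 1/8 → 1/10 → 1/13 → 1/15 → 1/20 → 1/25 → 1/30 → 1/40 → 1/50 → 1/60 — 3 2/3 stops faster (darker).
Net change so far: 1 stop darker. Offset with the ISO: 800 → 1000 → 1250 → 1600.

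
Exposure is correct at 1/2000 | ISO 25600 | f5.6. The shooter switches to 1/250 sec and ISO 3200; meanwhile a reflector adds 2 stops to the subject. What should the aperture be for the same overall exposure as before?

Scene light: 2 stops brighter.
Shutter speed: 1/2000 → 1/1000 → 1/500 → 1/250 — 3 stops slower (brighter).
ISO: 25600 → 12800 → 6400 → 3200 — 3 stops lower (darker).
Net so far: 2 stops brighter. Aperture: f/5.6 → f/8 → f/11.

f/11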